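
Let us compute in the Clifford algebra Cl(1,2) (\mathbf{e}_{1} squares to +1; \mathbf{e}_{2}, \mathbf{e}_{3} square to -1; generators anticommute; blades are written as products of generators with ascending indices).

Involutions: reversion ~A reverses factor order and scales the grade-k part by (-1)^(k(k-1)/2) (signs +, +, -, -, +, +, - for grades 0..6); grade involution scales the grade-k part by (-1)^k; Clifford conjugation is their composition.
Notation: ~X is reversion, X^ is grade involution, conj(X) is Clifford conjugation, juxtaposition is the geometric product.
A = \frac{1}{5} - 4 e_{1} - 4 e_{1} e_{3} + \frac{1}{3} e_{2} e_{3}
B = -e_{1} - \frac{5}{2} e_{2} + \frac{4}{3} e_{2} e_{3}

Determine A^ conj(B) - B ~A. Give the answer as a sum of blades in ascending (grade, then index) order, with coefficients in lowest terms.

first term: \frac{40}{9} + \frac{1}{5} e_{1} + \frac{1}{2} e_{2} + \frac{29}{6} e_{3} + \frac{46}{3} e_{1} e_{2} - \frac{4}{15} e_{2} e_{3} + 5 e_{1} e_{2} e_{3}
second term: \frac{40}{9} - \frac{1}{5} e_{1} - \frac{1}{2} e_{2} - \frac{29}{6} e_{3} - \frac{46}{3} e_{1} e_{2} + \frac{4}{15} e_{2} e_{3} + 5 e_{1} e_{2} e_{3}
Answer: \frac{2}{5} e_{1} + e_{2} + \frac{29}{3} e_{3} + \frac{92}{3} e_{1} e_{2} - \frac{8}{15} e_{2} e_{3}


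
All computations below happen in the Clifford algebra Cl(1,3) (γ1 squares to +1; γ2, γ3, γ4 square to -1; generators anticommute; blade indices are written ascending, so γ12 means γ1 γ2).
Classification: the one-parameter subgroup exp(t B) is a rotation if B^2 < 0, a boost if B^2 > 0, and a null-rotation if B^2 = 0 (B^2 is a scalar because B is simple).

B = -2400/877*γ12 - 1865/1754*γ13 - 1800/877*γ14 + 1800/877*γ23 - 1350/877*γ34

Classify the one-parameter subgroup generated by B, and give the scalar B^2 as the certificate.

B^2 term by term: the squares give (-2400/877)^2*(γ12)^2 + (-1865/1754)^2*(γ13)^2 + (-1800/877)^2*(γ14)^2 + (1800/877)^2*(γ23)^2 + (-1350/877)^2*(γ34)^2 = 5760000/769129*(+1) + 3478225/3076516*(+1) + 3240000/769129*(+1) + 3240000/769129*(-1) + 1822500/769129*(-1) = 25/4 (each basis 2-blade squares to minus the product of its generators' squares); cross terms between blades sharing an index anticommute and cancel; the commuting (index-disjoint) pairs give grade-4 terms 2*c*c'*(blade product), which cancel blade by blade — γ1234: 6480000/769129 - 6480000/769129 = 0 — confirming B is simple. So B^2 = 25/4.
Answer: boost, certificate B^2 = 25/4. No conjugation can change B^2 = 25/4; the sign gives the class.


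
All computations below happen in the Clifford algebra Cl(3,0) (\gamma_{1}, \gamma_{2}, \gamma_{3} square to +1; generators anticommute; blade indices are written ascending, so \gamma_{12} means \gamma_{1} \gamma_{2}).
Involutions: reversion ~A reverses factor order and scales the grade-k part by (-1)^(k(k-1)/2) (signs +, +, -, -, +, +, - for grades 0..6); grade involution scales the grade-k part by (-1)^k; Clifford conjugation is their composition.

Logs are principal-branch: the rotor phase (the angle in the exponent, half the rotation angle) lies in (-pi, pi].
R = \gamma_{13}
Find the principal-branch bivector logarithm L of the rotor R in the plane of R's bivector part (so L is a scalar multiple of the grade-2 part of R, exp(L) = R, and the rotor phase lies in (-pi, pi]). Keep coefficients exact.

The scalar part of R is 0, which pins the rotor phase on the principal branch; dividing the bivector part by the sine of that phase recovers the unit plane, and L is the phase times that plane.
Concretely: cos(phase) = 0 gives phase = ±\frac{\pi}{2}, and since phase/sin(phase) is even the sign is immaterial: L = (phase/sin(phase)) * <R>_2 = (\frac{\pi}{2}) * <R>_2.
Answer: \frac{\pi}{2} \gamma_{13}


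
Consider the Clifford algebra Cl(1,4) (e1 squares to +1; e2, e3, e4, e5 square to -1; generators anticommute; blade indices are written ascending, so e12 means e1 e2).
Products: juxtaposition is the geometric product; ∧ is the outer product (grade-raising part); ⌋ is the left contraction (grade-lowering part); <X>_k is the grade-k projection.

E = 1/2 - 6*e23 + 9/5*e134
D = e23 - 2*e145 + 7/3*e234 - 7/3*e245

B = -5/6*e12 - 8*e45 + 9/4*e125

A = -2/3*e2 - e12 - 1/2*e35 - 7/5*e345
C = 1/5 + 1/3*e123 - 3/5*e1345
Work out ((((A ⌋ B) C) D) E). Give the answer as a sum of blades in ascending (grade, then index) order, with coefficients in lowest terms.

step 1: 5/6 + 5/9*e1 - 9/4*e5 - 3/2*e15
step 2: 1/6 + 1/9*e1 - 9/20*e5 - 3/10*e15 + 5/27*e23 + 9/10*e34 + 5/18*e123 + 27/20*e134 + 1/2*e235 - 1/3*e345 + 3/4*e1235 - 1/2*e1345
step 3: -5/27 - 5/18*e1 - 21/10*e2 + e3 - 418/405*e4 - 1/2*e5 - 63/20*e12 + 2/3*e13 - 209/135*e14 - 3/4*e15 + 17/18*e23 - 3/20*e24 - 7/9*e25 + 7/6*e34 + 27/10*e35 + 17/18*e45 + 23/18*e123 + 13/20*e124 - 7/6*e125 + 7/4*e134 + 9/5*e135 + 17/12*e145 + 17/9*e234 + 33/20*e235 - 13/18*e245 - 35/81*e345 + 34/27*e1234 + 57/20*e1235 - 41/54*e1245 - 35/54*e1345 + 89/180*e2345 + 89/270*e12345
step 4: 1309/540 + 977/180*e1 - 287/60*e2 - 1397/150*e3 + 4867/405*e4 + 509/60*e5 - 87/40*e12 - 7519/450*e13 + 2317/270*e14 + 5741/360*e15 + 413/150*e23 - 75/8*e24 - 3866/225*e25 - 49/60*e34 - 23/30*e35 + 179/900*e45 + 458/225*e123 - 95/8*e124 - 1841/150*e125 + 533/120*e134 - 22/5*e135 - 3913/1800*e145 + 34579/2700*e234 + 623/120*e235 + 4969/675*e245 - 5183/1620*e345 + 18493/1350*e1234 + 289/40*e1235 + 8747/1350*e1245 - 2149/540*e1345 - 2707/360*e2345 - 5257/540*e12345
Answer: 1309/540 + 977/180*e1 - 287/60*e2 - 1397/150*e3 + 4867/405*e4 + 509/60*e5 - 87/40*e12 - 7519/450*e13 + 2317/270*e14 + 5741/360*e15 + 413/150*e23 - 75/8*e24 - 3866/225*e25 - 49/60*e34 - 23/30*e35 + 179/900*e45 + 458/225*e123 - 95/8*e124 - 1841/150*e125 + 533/120*e134 - 22/5*e135 - 3913/1800*e145 + 34579/2700*e234 + 623/120*e235 + 4969/675*e245 - 5183/1620*e345 + 18493/1350*e1234 + 289/40*e1235 + 8747/1350*e1245 - 2149/540*e1345 - 2707/360*e2345 - 5257/540*e12345


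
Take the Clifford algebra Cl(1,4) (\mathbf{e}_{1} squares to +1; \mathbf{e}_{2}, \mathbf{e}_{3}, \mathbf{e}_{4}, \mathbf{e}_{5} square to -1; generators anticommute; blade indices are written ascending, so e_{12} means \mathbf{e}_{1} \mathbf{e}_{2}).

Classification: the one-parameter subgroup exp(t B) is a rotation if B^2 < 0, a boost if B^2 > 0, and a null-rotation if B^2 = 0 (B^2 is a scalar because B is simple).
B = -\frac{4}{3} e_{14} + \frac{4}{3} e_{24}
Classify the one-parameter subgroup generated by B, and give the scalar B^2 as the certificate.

B^2 term by term: the squares give (-\frac{4}{3})^2*(e_{14})^2 + (\frac{4}{3})^2*(e_{24})^2 = \frac{16}{9}*(+1) + \frac{16}{9}*(-1) = 0 (each basis 2-blade squares to minus the product of its generators' squares); cross terms between blades sharing an index anticommute and cancel. So B^2 = 0.
Answer: null-rotation, certificate B^2 = 0. The scalar 0 is the complete invariant here: its sign names the subgroup type.


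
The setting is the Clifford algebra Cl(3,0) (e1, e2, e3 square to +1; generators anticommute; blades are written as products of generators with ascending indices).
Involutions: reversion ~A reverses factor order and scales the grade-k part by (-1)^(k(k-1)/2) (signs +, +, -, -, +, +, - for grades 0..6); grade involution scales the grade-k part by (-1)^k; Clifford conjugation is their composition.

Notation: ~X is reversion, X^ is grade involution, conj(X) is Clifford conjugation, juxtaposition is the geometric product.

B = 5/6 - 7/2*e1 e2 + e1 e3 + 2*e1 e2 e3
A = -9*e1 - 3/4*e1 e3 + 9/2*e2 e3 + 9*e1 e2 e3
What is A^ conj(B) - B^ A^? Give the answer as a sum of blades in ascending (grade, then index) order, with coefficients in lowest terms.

first term: 69/4 - 3/2*e1 + 39*e2 + 45/2*e3 - 9/2*e1 e2 - 131/8*e1 e3 + 153/8*e2 e3 - 15/2*e1 e2 e3
second term: -69/4 + 33/2*e1 + 24*e2 - 81/2*e3 - 9/2*e1 e2 - 131/8*e1 e3 - 135/8*e2 e3 - 15/2*e1 e2 e3
Answer: 69/2 - 18*e1 + 15*e2 + 63*e3 + 36*e2 e3


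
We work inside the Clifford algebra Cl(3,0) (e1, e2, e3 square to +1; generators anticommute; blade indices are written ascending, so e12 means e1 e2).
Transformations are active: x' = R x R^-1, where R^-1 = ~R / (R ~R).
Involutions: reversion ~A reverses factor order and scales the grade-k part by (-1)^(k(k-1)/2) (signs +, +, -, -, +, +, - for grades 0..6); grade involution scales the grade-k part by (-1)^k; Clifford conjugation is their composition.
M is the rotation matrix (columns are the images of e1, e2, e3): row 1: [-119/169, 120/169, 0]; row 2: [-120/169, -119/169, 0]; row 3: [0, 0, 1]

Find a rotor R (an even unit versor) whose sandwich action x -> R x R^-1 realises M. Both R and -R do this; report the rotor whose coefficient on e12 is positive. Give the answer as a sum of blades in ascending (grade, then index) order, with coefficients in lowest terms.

Method: write R = a + b12*e12 + b13*e13 + b23*e23 with a^2 + b12^2 + b13^2 + b23^2 = 1 (so R^-1 = ~R). Expanding the columns R e_j ~R gives tr M = 4a^2 - 1 and, from the antisymmetric part, M21 - M12 = -4a*b12, M13 - M31 = 4a*b13, M32 - M23 = -4a*b23.
Here tr M = -69/169, so a^2 = (1 + tr M)/4 = 25/169 and a = ±5/13. Taking a = 5/13: M21 - M12 = -240/169, M13 - M31 = 0, M32 - M23 = 0, giving b12 = 12/13, b13 = 0, b23 = 0, i.e. R = 5/13 + 12/13*e12.
Its e12 coefficient is already positive.
Answer: 5/13 + 12/13*e12. Note: both R and -R realise this M (trace -69/169); the covering map identifies them, and the e12-coefficient sign is the tie-breaker.


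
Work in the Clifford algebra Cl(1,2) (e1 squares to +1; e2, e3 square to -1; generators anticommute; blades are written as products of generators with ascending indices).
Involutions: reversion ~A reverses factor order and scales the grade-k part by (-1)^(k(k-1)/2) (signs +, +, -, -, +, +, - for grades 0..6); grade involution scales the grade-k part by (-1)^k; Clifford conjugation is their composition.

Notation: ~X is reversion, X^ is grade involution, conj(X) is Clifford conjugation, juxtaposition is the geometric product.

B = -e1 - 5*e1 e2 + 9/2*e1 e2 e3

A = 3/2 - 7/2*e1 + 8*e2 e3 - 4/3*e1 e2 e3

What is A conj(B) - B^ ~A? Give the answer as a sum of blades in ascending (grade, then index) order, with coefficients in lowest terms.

first term: 5/2 - 69/2*e1 - 35/2*e2 - 20/3*e3 + 15/2*e1 e2 + 40*e1 e3 - 205/12*e2 e3 + 59/4*e1 e2 e3
second term: 5/2 - 69/2*e1 - 35/2*e2 - 20/3*e3 - 15/2*e1 e2 - 40*e1 e3 + 205/12*e2 e3 - 59/4*e1 e2 e3
Answer: 15*e1 e2 + 80*e1 e3 - 205/6*e2 e3 + 59/2*e1 e2 e3


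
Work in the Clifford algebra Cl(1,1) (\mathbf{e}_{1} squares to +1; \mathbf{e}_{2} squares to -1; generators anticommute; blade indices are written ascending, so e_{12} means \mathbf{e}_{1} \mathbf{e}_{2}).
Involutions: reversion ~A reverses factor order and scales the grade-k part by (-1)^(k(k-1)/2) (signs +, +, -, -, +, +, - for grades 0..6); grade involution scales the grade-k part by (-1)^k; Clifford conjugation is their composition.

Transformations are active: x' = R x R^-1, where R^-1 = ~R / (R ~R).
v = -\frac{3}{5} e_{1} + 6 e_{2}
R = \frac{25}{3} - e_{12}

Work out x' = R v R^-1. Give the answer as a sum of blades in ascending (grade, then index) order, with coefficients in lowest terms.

~R = \frac{25}{3} + e_{12}, and R ~R = \frac{616}{9}, so R^-1 = ~R / (\frac{616}{9}).
R v = e_{1} + \frac{247}{5} e_{2}
Answer: \frac{1299}{1540} e_{1} + \frac{1857}{308} e_{2}


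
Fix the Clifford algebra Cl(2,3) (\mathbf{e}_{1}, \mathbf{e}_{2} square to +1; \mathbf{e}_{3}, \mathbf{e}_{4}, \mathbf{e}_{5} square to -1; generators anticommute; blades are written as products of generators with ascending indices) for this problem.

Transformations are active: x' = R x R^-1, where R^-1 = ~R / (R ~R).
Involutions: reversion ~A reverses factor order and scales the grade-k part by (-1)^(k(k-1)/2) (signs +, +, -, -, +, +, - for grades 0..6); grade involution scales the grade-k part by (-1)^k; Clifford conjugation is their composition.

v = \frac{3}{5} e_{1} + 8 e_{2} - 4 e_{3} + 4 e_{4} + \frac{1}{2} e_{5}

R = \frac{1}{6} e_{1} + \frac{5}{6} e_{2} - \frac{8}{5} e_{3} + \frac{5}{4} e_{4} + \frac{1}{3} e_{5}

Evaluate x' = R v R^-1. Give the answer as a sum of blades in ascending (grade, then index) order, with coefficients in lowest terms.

~R = \frac{1}{6} e_{1} + \frac{5}{6} e_{2} - \frac{8}{5} e_{3} + \frac{5}{4} e_{4} + \frac{1}{3} e_{5}, and R ~R = -\frac{12641}{3600}, so R^-1 = ~R / (-\frac{12641}{3600}).
R v = -\frac{24}{5} + \frac{5}{6} e_{1} e_{2} + \frac{22}{75} e_{1} e_{3} - \frac{1}{12} e_{1} e_{4} - \frac{7}{60} e_{1} e_{5} + \frac{142}{15} e_{2} e_{3} - \frac{20}{3} e_{2} e_{4} - \frac{9}{4} e_{2} e_{5} - \frac{7}{5} e_{3} e_{4} + \frac{8}{15} e_{3} e_{5} - \frac{17}{24} e_{4} e_{5}
Answer: -\frac{9123}{63205} e_{1} - \frac{72328}{12641} e_{2} - \frac{4732}{12641} e_{3} - \frac{7364}{12641} e_{4} + \frac{10399}{25282} e_{5}


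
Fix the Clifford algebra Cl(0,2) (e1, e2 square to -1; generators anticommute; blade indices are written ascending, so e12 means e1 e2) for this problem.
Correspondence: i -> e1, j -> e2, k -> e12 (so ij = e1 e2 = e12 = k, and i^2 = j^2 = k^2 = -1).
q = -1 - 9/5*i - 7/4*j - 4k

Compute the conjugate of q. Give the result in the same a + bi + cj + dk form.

In blades: q = -1 - 9/5*e1 - 7/4*e2 - 4*e12.
Conjugation here is Clifford conjugation: the scalar is fixed and the grade-1 and grade-2 blades all flip sign, giving -1 + 9/5*e1 + 7/4*e2 + 4*e12; translating back:
Answer: -1 + 9/5*i + 7/4*j + 4k


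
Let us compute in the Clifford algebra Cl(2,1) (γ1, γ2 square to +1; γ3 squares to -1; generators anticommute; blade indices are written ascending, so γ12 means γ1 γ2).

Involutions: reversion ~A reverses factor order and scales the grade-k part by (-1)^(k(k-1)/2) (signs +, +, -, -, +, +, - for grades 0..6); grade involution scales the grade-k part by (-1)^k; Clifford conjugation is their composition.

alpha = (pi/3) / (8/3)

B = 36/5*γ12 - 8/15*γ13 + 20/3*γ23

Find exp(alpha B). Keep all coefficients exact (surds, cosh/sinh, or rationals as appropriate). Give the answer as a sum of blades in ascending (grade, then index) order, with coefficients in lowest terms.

B^2 term by term: the squares give (36/5)^2*(γ12)^2 + (-8/15)^2*(γ13)^2 + (20/3)^2*(γ23)^2 = 1296/25*(-1) + 64/225*(+1) + 400/9*(+1) = -64/9 (each basis 2-blade squares to minus the product of its generators' squares); cross terms between blades sharing an index anticommute and cancel. So B^2 = -64/9.
B^2 = -64/9 — circular case — the even/odd split gives cos and sin: l = 8/3, alpha*l = pi/3, so exp(alpha B) = cos(pi/3) + (sin(pi/3)/(8/3))*B = 1/2 + (3*sqrt(3)/16)*B.
Answer: 1/2 + 27*sqrt(3)/20*γ12 - sqrt(3)/10*γ13 + 5*sqrt(3)/4*γ23


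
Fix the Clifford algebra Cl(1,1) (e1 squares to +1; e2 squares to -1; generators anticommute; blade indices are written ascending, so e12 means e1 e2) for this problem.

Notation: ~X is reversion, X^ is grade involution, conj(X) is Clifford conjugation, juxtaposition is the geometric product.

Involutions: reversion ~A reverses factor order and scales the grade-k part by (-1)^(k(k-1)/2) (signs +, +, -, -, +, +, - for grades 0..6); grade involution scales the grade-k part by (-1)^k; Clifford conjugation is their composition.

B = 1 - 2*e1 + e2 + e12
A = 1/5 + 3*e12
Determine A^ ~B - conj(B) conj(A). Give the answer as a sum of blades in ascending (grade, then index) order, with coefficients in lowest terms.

first term: -14/5 - 17/5*e1 + 31/5*e2 + 14/5*e12
second term: 16/5 + 17/5*e1 - 31/5*e2 - 16/5*e12
Answer: -6 - 34/5*e1 + 62/5*e2 + 6*e12


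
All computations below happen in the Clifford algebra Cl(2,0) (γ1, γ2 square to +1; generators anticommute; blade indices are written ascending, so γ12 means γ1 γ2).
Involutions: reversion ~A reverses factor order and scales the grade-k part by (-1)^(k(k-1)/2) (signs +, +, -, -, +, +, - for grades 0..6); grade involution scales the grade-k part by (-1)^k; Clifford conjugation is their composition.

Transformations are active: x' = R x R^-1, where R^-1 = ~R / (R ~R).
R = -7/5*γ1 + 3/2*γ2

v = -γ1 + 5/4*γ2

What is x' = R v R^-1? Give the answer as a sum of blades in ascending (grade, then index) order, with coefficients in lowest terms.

~R = -7/5*γ1 + 3/2*γ2, and R ~R = 421/100, so R^-1 = ~R / (421/100).
R v = 131/40 - 1/4*γ12
Answer: -496/421*γ1 + 1825/1684*γ2


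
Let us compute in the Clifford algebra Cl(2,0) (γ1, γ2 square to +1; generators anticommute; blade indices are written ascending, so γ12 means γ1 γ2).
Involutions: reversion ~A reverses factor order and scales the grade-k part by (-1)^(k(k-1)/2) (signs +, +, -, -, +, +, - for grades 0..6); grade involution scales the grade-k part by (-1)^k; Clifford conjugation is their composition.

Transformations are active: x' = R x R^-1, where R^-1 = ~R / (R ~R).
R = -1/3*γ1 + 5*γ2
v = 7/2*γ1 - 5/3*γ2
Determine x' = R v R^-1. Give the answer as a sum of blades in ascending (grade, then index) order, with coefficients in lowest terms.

~R = -1/3*γ1 + 5*γ2, and R ~R = 226/9, so R^-1 = ~R / (226/9).
R v = -19/2 - 305/18*γ12
Answer: -367/113*γ1 - 1435/678*γ2


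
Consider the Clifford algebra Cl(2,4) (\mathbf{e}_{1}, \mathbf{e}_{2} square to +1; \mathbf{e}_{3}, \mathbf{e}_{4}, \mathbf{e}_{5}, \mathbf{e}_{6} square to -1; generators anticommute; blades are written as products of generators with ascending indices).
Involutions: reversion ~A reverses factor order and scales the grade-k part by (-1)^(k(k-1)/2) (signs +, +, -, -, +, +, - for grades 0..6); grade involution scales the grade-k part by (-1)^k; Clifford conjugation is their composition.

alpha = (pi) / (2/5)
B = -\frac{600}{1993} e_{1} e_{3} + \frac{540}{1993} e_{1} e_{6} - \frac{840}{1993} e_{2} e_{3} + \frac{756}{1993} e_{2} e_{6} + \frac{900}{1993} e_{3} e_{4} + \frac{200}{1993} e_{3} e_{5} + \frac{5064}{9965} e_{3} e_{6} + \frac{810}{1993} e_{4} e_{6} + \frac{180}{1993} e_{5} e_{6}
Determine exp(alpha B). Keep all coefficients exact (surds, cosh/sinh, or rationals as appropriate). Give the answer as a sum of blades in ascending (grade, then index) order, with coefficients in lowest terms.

B^2 term by term: the squares give (-\frac{600}{1993})^2*(e_{1} e_{3})^2 + (\frac{540}{1993})^2*(e_{1} e_{6})^2 + (-\frac{840}{1993})^2*(e_{2} e_{3})^2 + (\frac{756}{1993})^2*(e_{2} e_{6})^2 + (\frac{900}{1993})^2*(e_{3} e_{4})^2 + (\frac{200}{1993})^2*(e_{3} e_{5})^2 + (\frac{5064}{9965})^2*(e_{3} e_{6})^2 + (\frac{810}{1993})^2*(e_{4} e_{6})^2 + (\frac{180}{1993})^2*(e_{5} e_{6})^2 = \frac{360000}{3972049}*(+1) + \frac{291600}{3972049}*(+1) + \frac{705600}{3972049}*(+1) + \frac{571536}{3972049}*(+1) + \frac{810000}{3972049}*(-1) + \frac{40000}{3972049}*(-1) + \frac{25644096}{99301225}*(-1) + \frac{656100}{3972049}*(-1) + \frac{32400}{3972049}*(-1) = -\frac{4}{25} (each basis 2-blade squares to minus the product of its generators' squares); cross terms between blades sharing an index anticommute and cancel; the commuting (index-disjoint) pairs give grade-4 terms 2*c*c'*(blade product), which cancel blade by blade — e_{1} e_{2} e_{3} e_{6}: \frac{907200}{3972049} - \frac{907200}{3972049} = 0; e_{1} e_{3} e_{4} e_{6}: -\frac{972000}{3972049} + \frac{972000}{3972049} = 0; e_{1} e_{3} e_{5} e_{6}: -\frac{216000}{3972049} + \frac{216000}{3972049} = 0; e_{2} e_{3} e_{4} e_{6}: -\frac{1360800}{3972049} + \frac{1360800}{3972049} = 0; e_{2} e_{3} e_{5} e_{6}: -\frac{302400}{3972049} + \frac{302400}{3972049} = 0; e_{3} e_{4} e_{5} e_{6}: \frac{324000}{3972049} - \frac{324000}{3972049} = 0 — confirming B is simple. So B^2 = -\frac{4}{25}.
B^2 = -\frac{4}{25} — circular case — the even/odd split gives cos and sin: l = \frac{2}{5}, alpha*l = \pi, so exp(alpha B) = cos(\pi) + (sin(\pi)/(\frac{2}{5}))*B = -1 + (0)*B.
Answer: -1


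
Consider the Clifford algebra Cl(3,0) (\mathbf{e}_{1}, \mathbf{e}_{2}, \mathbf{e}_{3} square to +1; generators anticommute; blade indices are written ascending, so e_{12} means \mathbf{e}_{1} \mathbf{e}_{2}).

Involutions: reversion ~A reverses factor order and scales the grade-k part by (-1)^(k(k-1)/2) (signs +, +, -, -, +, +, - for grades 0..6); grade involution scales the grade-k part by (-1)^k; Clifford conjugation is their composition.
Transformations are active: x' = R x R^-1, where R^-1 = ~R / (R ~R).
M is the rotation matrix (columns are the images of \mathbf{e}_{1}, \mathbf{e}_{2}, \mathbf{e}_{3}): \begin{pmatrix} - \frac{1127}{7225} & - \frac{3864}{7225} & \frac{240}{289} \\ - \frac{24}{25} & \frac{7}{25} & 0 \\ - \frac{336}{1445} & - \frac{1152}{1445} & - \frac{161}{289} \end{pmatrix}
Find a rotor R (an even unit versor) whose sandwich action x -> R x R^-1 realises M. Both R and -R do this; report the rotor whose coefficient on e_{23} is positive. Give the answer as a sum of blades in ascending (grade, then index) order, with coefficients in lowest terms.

Method: write R = a + b12*e_{12} + b13*e_{13} + b23*e_{23} with a^2 + b12^2 + b13^2 + b23^2 = 1 (so R^-1 = ~R). Expanding the columns R e_j ~R gives tr M = 4a^2 - 1 and, from the antisymmetric part, M21 - M12 = -4a*b12, M13 - M31 = 4a*b13, M32 - M23 = -4a*b23.
Here tr M = -\frac{3129}{7225}, so a^2 = (1 + tr M)/4 = \frac{1024}{7225} and a = ±\frac{32}{85}. Taking a = \frac{32}{85}: M21 - M12 = -\frac{3072}{7225}, M13 - M31 = \frac{1536}{1445}, M32 - M23 = -\frac{1152}{1445}, giving b12 = \frac{24}{85}, b13 = \frac{12}{17}, b23 = \frac{9}{17}, i.e. R = \frac{32}{85} + \frac{24}{85} e_{12} + \frac{12}{17} e_{13} + \frac{9}{17} e_{23}.
Its e_{23} coefficient is already positive.
Answer: \frac{32}{85} + \frac{24}{85} e_{12} + \frac{12}{17} e_{13} + \frac{9}{17} e_{23}. Uniqueness: Spin(3) -> SO(3) maps R and -R to the same rotation of trace -\frac{3129}{7225}; fixing the sign of the e_{23} coefficient removes the ambiguity.


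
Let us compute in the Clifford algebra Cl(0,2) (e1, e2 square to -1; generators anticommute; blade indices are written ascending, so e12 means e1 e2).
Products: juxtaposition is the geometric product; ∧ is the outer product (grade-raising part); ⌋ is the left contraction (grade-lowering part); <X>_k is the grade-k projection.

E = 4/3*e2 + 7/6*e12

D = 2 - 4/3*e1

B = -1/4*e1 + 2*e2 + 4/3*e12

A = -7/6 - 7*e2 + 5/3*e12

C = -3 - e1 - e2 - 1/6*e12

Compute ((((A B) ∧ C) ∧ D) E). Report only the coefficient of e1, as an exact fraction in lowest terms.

step 1: 106/9 - 99/8*e1 - 11/4*e2 - 119/36*e12
step 2: -106/3 + 1825/72*e1 - 127/36*e2 + 3797/216*e12
step 3: -212/3 + 3521/36*e1 - 127/18*e2 + 3289/108*e12
step 4: -16927/648 - 15823/324*e1 - 44999/216*e2 + 1295/27*e12
Answer: -15823/324


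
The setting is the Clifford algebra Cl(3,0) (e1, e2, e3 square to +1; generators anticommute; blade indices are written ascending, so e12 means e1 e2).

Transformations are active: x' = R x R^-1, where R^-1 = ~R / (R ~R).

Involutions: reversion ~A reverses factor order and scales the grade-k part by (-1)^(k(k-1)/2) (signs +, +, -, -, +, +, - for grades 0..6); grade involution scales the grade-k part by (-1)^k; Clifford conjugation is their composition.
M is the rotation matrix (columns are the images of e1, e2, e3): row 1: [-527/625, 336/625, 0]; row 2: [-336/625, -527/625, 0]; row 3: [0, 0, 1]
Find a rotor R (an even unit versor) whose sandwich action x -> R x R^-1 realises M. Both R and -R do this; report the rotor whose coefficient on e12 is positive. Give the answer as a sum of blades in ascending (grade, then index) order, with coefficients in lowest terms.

Method: write R = a + b12*e12 + b13*e13 + b23*e23 with a^2 + b12^2 + b13^2 + b23^2 = 1 (so R^-1 = ~R). Expanding the columns R e_j ~R gives tr M = 4a^2 - 1 and, from the antisymmetric part, M21 - M12 = -4a*b12, M13 - M31 = 4a*b13, M32 - M23 = -4a*b23.
Here tr M = -429/625, so a^2 = (1 + tr M)/4 = 49/625 and a = ±7/25. Taking a = 7/25: M21 - M12 = -672/625, M13 - M31 = 0, M32 - M23 = 0, giving b12 = 24/25, b13 = 0, b23 = 0, i.e. R = 7/25 + 24/25*e12.
Its e12 coefficient is already positive.
Answer: 7/25 + 24/25*e12. Note: both R and -R realise this M (trace -429/625); the covering map identifies them, and the e12-coefficient sign is the tie-breaker.


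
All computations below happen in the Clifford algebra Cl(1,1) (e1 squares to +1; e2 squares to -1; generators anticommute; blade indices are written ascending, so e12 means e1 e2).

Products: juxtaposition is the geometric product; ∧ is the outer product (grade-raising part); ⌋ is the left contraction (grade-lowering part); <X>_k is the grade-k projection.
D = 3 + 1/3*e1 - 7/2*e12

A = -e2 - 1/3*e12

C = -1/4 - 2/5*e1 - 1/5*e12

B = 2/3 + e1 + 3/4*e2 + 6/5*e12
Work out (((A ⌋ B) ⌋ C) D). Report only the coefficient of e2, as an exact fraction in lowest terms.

step 1: 7/20 - 6/5*e1
step 2: 157/400 - 7/50*e1 + 6/25*e2 - 7/100*e12
step 3: 1651/1200 - 271/240*e1 + 37/30*e2 - 1331/800*e12
Answer: 37/30


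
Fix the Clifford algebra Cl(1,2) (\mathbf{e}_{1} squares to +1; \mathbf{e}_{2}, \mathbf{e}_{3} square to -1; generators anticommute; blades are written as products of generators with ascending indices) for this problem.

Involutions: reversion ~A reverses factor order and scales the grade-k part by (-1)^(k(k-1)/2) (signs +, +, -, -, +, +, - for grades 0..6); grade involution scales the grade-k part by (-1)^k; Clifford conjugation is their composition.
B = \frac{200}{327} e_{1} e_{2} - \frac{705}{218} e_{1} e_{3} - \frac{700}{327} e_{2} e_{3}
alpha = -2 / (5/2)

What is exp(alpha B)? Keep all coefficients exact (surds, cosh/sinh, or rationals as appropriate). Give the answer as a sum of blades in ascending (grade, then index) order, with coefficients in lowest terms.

B^2 term by term: the squares give (\frac{200}{327})^2*(e_{1} e_{2})^2 + (-\frac{705}{218})^2*(e_{1} e_{3})^2 + (-\frac{700}{327})^2*(e_{2} e_{3})^2 = \frac{40000}{106929}*(+1) + \frac{497025}{47524}*(+1) + \frac{490000}{106929}*(-1) = \frac{25}{4} (each basis 2-blade squares to minus the product of its generators' squares); cross terms between blades sharing an index anticommute and cancel. So B^2 = \frac{25}{4}.
B^2 = \frac{25}{4} — B^2 > 0, so the exponential closes hyperbolically: l = \frac{5}{2}, alpha*l = -2, so exp(alpha B) = cosh(-2) + (sinh(-2)/(\frac{5}{2}))*B = \cosh{\left(2 \right)} + (- \frac{2 \sinh{\left(2 \right)}}{5})*B.
Answer: \cosh{\left(2 \right)} - \frac{80 \sinh{\left(2 \right)}}{327} e_{1} e_{2} + \frac{141 \sinh{\left(2 \right)}}{109} e_{1} e_{3} + \frac{280 \sinh{\left(2 \right)}}{327} e_{2} e_{3}


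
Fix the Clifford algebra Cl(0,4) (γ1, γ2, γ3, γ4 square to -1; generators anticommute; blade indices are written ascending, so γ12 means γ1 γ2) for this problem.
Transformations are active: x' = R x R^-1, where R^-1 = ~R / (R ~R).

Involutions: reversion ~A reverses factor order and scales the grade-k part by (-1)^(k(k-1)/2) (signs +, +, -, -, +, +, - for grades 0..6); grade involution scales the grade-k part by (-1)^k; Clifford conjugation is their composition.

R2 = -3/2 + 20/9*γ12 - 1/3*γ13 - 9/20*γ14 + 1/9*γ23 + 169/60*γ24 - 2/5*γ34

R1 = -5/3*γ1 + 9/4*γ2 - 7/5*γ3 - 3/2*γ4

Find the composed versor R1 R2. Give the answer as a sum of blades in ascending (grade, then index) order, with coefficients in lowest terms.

Distribute over the terms of R1 (each basis-blade product reordered to ascending indices, repeated generators contracted through their squares):
(-5/3*γ1) R2 = 5/2*γ1 + 100/27*γ2 - 5/9*γ3 - 3/4*γ4 - 5/27*γ123 - 169/36*γ124 + 2/3*γ134
(9/4*γ2) R2 = 5*γ1 - 27/8*γ2 - 1/4*γ3 - 507/80*γ4 + 3/4*γ123 + 81/80*γ124 - 9/10*γ234
(-7/5*γ3) R2 = 7/15*γ1 - 7/45*γ2 + 21/10*γ3 - 14/25*γ4 - 28/9*γ123 - 63/100*γ134 + 1183/300*γ234
(-3/2*γ4) R2 = 27/40*γ1 - 169/40*γ2 + 3/5*γ3 + 9/4*γ4 - 10/3*γ124 + 1/2*γ134 - 1/6*γ234
Summing the partial products and collecting blades:
Answer: 1037/120*γ1 - 547/135*γ2 + 341/180*γ3 - 2159/400*γ4 - 275/108*γ123 - 5051/720*γ124 + 161/300*γ134 + 863/300*γ234


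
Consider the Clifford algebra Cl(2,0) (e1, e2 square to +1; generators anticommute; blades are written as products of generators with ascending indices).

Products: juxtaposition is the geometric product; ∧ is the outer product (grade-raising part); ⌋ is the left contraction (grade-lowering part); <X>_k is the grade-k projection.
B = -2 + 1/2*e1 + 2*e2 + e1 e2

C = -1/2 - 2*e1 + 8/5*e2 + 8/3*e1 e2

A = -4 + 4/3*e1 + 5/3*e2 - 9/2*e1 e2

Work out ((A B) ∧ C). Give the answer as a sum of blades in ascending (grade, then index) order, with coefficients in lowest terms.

step 1: 33/2 - 46/3*e1 - 31/4*e2 + 41/6*e1 e2
step 2: -33/4 - 76/3*e1 + 1211/40*e2 + 11/20*e1 e2
Answer: -33/4 - 76/3*e1 + 1211/40*e2 + 11/20*e1 e2


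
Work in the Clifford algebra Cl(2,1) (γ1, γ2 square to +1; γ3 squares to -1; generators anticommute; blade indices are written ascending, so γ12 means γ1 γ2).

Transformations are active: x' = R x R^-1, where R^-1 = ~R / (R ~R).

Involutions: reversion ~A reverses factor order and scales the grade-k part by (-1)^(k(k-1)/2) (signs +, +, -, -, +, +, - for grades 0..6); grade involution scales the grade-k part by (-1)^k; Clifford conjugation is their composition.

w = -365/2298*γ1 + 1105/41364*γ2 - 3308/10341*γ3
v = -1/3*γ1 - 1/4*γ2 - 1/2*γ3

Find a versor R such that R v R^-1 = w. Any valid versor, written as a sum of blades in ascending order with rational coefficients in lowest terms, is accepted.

Here q(v) = q(w) = -11/144; the classical choice R = v + w = -377/766*γ1 - 2309/10341*γ2 - 16957/20682*γ3 then realises v -> w under the sandwich.
Answer: -377/766*γ1 - 2309/10341*γ2 - 16957/20682*γ3


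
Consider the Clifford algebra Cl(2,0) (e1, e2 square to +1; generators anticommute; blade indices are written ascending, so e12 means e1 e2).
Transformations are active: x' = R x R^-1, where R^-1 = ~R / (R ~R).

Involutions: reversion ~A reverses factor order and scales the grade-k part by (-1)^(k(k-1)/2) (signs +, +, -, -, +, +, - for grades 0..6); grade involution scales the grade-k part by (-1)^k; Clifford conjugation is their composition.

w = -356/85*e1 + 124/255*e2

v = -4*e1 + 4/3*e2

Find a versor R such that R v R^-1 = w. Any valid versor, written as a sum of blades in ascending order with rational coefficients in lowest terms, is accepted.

Sketch: the shared square 160/9 makes R = v + w = -696/85*e1 + 464/255*e2 the natural versor; its sandwich fixes that direction, negates (v - w)/2, and sends v to w.
Answer: -696/85*e1 + 464/255*e2


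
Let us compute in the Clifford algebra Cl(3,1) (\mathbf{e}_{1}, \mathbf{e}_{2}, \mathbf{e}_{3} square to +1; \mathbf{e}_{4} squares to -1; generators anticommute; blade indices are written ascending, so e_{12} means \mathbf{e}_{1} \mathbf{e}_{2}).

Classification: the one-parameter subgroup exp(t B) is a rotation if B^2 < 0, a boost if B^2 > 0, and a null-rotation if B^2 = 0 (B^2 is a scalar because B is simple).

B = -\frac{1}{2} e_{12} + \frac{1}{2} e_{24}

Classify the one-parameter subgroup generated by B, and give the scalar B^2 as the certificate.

B^2 term by term: the squares give (-\frac{1}{2})^2*(e_{12})^2 + (\frac{1}{2})^2*(e_{24})^2 = \frac{1}{4}*(-1) + \frac{1}{4}*(+1) = 0 (each basis 2-blade squares to minus the product of its generators' squares); cross terms between blades sharing an index anticommute and cancel. So B^2 = 0.
Answer: null-rotation, certificate B^2 = 0. Check the certificate: B^2 = 0, and that sign is decisive whatever form B takes.


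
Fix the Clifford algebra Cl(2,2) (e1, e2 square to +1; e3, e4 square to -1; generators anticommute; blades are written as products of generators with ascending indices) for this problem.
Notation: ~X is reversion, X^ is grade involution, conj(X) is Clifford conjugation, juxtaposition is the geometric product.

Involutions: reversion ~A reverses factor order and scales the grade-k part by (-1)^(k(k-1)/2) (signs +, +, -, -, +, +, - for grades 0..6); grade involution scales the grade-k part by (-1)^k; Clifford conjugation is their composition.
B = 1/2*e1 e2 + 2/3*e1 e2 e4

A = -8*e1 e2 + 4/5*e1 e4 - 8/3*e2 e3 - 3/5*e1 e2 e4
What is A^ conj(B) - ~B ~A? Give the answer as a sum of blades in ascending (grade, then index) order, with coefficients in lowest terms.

first term: -18/5 - 8/15*e2 + 169/30*e4 - 4/3*e1 e3 - 2/5*e2 e4 + 16/9*e1 e3 e4
second term: 18/5 - 8/15*e2 + 169/30*e4 - 4/3*e1 e3 - 2/5*e2 e4 - 16/9*e1 e3 e4
Answer: -36/5 + 32/9*e1 e3 e4


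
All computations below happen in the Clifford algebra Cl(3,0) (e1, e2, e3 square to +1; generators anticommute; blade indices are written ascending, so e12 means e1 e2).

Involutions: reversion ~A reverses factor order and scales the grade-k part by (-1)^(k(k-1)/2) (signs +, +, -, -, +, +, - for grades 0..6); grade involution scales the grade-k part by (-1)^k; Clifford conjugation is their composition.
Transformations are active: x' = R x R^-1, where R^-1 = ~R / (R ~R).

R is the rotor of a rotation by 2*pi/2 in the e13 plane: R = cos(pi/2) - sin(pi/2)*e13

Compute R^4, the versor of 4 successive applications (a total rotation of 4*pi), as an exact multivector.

The rotor phase is half the rotation angle and phases add under composition, so 4 steps in the e13 plane accumulate phase 4*(pi/2) = 2*pi: R^4 = cos(2*pi) - sin(2*pi)*e13.
cos(2*pi) = 1 and sin(2*pi) = 0, so R^4 = 1. The total rotation 4*pi is 2 full turns, so every vector returns to itself, yet the rotor is +1, back on the identity sheet (an even number of 2*pi turns).
Answer: 1


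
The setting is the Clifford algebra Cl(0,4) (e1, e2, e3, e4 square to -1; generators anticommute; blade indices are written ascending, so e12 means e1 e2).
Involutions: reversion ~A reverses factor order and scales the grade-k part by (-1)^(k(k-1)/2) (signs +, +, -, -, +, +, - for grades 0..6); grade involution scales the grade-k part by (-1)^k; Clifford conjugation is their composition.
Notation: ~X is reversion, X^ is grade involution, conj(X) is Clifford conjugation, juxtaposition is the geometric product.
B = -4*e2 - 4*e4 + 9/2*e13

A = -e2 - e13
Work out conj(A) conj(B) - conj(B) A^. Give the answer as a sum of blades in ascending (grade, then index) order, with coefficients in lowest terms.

first term: 1/2 + 4*e24 + 1/2*e123 + 4*e134
second term: -17/2 - 4*e24 + 17/2*e123 - 4*e134
Answer: 9 + 8*e24 - 8*e123 + 8*e134


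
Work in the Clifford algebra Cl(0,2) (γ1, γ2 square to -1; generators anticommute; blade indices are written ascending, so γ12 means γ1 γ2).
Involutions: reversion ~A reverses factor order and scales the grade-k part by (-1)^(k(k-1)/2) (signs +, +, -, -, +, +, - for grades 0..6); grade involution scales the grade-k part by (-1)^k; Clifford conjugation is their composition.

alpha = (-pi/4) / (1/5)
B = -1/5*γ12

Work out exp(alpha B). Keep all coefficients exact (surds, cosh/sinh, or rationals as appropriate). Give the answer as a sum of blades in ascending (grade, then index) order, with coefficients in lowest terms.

B^2 = (-1/5)^2*(γ12)^2 = 1/25*(-1) = -1/25 (a basis 2-blade squares to minus the product of its generators' squares).
B^2 = -1/25 — since the square is negative, the closed form is circular: l = 1/5, alpha*l = -pi/4, so exp(alpha B) = cos(-pi/4) + (sin(-pi/4)/(1/5))*B = sqrt(2)/2 + (-5*sqrt(2)/2)*B.
Answer: sqrt(2)/2 + sqrt(2)/2*γ12


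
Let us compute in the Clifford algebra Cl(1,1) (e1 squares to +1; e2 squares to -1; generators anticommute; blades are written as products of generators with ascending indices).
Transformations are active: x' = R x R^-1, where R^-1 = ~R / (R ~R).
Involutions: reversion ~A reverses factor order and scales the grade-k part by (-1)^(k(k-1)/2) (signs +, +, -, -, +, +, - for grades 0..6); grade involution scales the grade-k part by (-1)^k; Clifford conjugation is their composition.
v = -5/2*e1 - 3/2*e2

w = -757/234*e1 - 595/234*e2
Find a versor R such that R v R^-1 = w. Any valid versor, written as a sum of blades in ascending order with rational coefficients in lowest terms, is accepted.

Construction: equal norms (both 4) license R = v + w = -671/117*e1 - 473/117*e2 — nothing changes along that direction, while (v - w)/2 changes sign, so v maps onto w.
Answer: -671/117*e1 - 473/117*e2


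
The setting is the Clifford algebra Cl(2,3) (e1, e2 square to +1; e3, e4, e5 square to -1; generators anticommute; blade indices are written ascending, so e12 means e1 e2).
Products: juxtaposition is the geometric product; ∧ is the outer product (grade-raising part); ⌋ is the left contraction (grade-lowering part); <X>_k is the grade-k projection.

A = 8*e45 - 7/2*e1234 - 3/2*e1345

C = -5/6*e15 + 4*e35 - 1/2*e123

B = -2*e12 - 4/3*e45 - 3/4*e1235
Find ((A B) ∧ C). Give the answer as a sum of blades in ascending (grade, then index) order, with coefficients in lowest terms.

step 1: 32/3 - 2*e13 + 9/8*e24 - 7*e34 - 21/8*e45 + 6*e1234 - 14/3*e1235 - 16*e1245 + 3*e2345
step 2: -80/9*e15 + 128/3*e35 - 16/3*e123 - 15/16*e1245 + 35/6*e1345 - 9/2*e2345 + 21/16*e12345
Answer: -80/9*e15 + 128/3*e35 - 16/3*e123 - 15/16*e1245 + 35/6*e1345 - 9/2*e2345 + 21/16*e12345


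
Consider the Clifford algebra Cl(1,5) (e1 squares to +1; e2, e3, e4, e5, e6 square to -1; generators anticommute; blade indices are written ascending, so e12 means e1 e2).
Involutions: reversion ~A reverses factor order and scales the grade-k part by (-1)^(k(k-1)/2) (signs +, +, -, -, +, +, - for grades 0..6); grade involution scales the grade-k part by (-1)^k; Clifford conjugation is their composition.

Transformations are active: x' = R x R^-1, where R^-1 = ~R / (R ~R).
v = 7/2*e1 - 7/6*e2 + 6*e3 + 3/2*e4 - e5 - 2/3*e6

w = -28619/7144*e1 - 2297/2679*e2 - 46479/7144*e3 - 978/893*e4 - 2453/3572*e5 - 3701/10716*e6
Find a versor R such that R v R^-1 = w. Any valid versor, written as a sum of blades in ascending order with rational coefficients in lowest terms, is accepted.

Reasoning: v^2 = w^2 = -1037/36 since conjugation preserves the quadratic form; R = v + w = -3615/7144*e1 - 3615/1786*e2 - 3615/7144*e3 + 723/1786*e4 - 6025/3572*e5 - 3615/3572*e6 is then valid when invertible, keeping its own part and reversing (v - w)/2.
Answer: -3615/7144*e1 - 3615/1786*e2 - 3615/7144*e3 + 723/1786*e4 - 6025/3572*e5 - 3615/3572*e6


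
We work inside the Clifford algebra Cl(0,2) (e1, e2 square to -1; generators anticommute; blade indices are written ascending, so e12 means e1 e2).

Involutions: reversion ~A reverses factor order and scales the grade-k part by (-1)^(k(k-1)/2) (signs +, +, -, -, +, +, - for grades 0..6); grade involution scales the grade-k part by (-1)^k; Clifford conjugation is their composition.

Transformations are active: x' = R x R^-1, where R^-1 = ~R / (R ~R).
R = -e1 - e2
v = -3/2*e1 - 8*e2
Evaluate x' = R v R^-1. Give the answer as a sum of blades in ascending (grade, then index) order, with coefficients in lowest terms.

~R = -e1 - e2, and R ~R = -2, so R^-1 = ~R / (-2).
R v = -19/2 + 13/2*e12
Answer: -8*e1 - 3/2*e2


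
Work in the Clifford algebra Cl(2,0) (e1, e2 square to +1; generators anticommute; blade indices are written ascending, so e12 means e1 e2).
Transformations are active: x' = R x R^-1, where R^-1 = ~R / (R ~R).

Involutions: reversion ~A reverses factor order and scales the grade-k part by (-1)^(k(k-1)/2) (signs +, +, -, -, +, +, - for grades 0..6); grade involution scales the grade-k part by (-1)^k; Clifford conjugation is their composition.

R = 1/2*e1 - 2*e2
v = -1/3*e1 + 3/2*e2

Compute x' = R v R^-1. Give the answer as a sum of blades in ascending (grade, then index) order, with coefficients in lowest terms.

~R = 1/2*e1 - 2*e2, and R ~R = 17/4, so R^-1 = ~R / (17/4).
R v = -19/6 + 1/12*e12
Answer: -7/17*e1 + 151/102*e2


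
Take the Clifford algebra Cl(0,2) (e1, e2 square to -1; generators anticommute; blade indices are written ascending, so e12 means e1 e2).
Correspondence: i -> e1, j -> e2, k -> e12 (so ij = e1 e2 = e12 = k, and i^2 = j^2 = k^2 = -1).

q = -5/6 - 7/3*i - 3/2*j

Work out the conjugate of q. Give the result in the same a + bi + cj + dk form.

In blades: q = -5/6 - 7/3*e1 - 3/2*e2.
Conjugation here is Clifford conjugation: the scalar is fixed and the grade-1 and grade-2 blades all flip sign, giving -5/6 + 7/3*e1 + 3/2*e2; translating back:
Answer: -5/6 + 7/3*i + 3/2*j


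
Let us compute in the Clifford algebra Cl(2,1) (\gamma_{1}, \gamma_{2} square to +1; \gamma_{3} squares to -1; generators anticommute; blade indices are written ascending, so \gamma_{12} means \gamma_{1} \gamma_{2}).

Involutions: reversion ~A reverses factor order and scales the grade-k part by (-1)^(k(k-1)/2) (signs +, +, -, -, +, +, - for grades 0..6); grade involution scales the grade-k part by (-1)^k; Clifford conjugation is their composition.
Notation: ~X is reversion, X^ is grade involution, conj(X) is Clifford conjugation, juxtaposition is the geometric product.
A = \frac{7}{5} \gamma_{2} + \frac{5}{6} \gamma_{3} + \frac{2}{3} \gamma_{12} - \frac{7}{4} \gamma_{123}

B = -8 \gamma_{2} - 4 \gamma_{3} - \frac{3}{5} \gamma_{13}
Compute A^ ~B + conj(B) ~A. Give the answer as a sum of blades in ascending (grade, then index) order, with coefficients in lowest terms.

first term: \frac{118}{15} - \frac{35}{6} \gamma_{1} - \frac{21}{20} \gamma_{2} + 7 \gamma_{12} + 14 \gamma_{13} - \frac{22}{15} \gamma_{23} - \frac{137}{75} \gamma_{123}
second term: \frac{118}{15} + \frac{29}{6} \gamma_{1} - \frac{21}{20} \gamma_{2} - 7 \gamma_{12} - 14 \gamma_{13} + \frac{2}{3} \gamma_{23} - \frac{263}{75} \gamma_{123}
Answer: \frac{236}{15} - \gamma_{1} - \frac{21}{10} \gamma_{2} - \frac{4}{5} \gamma_{23} - \frac{16}{3} \gamma_{123}
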